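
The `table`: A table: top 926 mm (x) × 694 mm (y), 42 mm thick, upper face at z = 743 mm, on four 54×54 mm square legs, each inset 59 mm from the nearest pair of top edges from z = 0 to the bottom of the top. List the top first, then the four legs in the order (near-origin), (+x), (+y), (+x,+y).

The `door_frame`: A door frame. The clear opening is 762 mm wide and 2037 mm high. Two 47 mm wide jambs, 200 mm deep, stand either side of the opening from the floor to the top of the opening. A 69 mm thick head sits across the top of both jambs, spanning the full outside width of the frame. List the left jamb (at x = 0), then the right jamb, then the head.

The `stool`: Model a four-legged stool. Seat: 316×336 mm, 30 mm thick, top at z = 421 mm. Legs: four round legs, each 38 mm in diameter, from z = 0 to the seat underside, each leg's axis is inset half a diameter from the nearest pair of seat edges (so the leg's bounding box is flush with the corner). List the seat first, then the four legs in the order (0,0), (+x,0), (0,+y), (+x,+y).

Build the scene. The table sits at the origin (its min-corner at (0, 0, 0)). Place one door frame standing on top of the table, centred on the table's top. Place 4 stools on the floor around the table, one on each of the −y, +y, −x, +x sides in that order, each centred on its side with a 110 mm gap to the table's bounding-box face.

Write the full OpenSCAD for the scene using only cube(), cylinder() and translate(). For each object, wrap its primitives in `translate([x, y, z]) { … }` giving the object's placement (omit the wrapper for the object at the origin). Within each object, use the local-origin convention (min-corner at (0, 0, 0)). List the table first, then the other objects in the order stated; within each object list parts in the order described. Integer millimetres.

translate([0, 0, 701]) cube([926, 694, 42]);
translate([59, 59, 0]) cube([54, 54, 701]);
translate([813, 59, 0]) cube([54, 54, 701]);
translate([59, 581, 0]) cube([54, 54, 701]);
translate([813, 581, 0]) cube([54, 54, 701]);
translate([35, 247, 743]) {
  cube([47, 200, 2037]);
  translate([809, 0, 0]) cube([47, 200, 2037]);
  translate([0, 0, 2037]) cube([856, 200, 69]);
}
translate([305, -446, 0]) {
  translate([0, 0, 391]) cube([316, 336, 30]);
  translate([19, 19, 0]) cylinder(h = 391, r = 19);
  translate([297, 19, 0]) cylinder(h = 391, r = 19);
  translate([19, 317, 0]) cylinder(h = 391, r = 19);
  translate([297, 317, 0]) cylinder(h = 391, r = 19);
}
translate([305, 804, 0]) {
  translate([0, 0, 391]) cube([316, 336, 30]);
  translate([19, 19, 0]) cylinder(h = 391, r = 19);
  translate([297, 19, 0]) cylinder(h = 391, r = 19);
  translate([19, 317, 0]) cylinder(h = 391, r = 19);
  translate([297, 317, 0]) cylinder(h = 391, r = 19);
}
translate([-426, 179, 0]) {
  translate([0, 0, 391]) cube([316, 336, 30]);
  translate([19, 19, 0]) cylinder(h = 391, r = 19);
  translate([297, 19, 0]) cylinder(h = 391, r = 19);
  translate([19, 317, 0]) cylinder(h = 391, r = 19);
  translate([297, 317, 0]) cylinder(h = 391, r = 19);
}
translate([1036, 179, 0]) {
  translate([0, 0, 391]) cube([316, 336, 30]);
  translate([19, 19, 0]) cylinder(h = 391, r = 19);
  translate([297, 19, 0]) cylinder(h = 391, r = 19);
  translate([19, 317, 0]) cylinder(h = 391, r = 19);
  translate([297, 317, 0]) cylinder(h = 391, r = 19);
}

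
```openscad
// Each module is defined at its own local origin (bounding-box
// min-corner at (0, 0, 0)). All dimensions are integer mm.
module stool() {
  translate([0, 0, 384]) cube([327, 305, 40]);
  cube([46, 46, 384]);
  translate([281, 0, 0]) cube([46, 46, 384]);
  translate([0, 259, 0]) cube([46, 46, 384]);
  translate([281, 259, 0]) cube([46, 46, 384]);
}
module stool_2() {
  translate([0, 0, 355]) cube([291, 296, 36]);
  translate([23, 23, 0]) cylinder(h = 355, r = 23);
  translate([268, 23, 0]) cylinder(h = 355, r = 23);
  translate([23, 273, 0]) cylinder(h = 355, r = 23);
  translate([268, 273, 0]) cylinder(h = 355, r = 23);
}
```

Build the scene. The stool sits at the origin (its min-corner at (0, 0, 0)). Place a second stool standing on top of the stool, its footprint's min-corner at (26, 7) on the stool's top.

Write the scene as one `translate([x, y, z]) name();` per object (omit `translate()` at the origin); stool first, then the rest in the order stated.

stool();
translate([26, 7, 424]) stool_2();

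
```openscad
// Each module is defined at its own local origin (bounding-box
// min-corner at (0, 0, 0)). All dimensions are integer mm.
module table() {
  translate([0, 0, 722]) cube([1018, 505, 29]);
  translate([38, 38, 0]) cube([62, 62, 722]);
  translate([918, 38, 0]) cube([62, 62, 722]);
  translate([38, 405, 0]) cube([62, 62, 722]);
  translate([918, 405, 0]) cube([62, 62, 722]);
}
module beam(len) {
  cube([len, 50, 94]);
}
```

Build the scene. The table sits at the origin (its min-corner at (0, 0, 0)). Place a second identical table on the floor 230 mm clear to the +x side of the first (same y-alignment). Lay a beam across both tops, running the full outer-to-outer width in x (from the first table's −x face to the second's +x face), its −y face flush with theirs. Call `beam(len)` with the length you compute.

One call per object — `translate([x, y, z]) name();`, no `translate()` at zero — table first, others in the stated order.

table();
translate([1248, 0, 0]) table();
translate([0, 0, 751]) beam(2266);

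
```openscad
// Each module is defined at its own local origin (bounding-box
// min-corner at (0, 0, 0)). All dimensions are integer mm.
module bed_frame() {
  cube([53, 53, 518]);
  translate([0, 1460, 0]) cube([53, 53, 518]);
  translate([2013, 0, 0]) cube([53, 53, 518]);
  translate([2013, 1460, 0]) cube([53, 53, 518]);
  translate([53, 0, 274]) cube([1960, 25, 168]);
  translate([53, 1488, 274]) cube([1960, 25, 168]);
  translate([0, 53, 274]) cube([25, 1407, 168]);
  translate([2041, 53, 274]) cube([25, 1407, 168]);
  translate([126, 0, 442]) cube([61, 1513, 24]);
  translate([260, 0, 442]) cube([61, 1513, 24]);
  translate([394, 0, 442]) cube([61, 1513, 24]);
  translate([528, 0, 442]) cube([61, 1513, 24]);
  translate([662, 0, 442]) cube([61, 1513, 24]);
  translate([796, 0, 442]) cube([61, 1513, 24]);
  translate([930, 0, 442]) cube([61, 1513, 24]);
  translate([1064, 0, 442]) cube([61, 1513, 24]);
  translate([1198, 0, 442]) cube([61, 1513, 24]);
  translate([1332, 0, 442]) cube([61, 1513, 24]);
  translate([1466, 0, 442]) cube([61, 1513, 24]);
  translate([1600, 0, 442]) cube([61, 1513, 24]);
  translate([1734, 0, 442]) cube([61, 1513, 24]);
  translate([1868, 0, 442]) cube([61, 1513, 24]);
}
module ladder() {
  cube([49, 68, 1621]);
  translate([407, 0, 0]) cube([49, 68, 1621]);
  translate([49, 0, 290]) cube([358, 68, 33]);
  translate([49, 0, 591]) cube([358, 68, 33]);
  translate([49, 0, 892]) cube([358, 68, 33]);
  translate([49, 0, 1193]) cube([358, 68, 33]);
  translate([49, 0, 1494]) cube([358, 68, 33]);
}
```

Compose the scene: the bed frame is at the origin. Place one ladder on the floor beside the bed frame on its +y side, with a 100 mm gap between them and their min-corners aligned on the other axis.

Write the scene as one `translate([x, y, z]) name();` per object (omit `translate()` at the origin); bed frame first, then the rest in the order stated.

bed_frame();
translate([0, 1613, 0]) ladder();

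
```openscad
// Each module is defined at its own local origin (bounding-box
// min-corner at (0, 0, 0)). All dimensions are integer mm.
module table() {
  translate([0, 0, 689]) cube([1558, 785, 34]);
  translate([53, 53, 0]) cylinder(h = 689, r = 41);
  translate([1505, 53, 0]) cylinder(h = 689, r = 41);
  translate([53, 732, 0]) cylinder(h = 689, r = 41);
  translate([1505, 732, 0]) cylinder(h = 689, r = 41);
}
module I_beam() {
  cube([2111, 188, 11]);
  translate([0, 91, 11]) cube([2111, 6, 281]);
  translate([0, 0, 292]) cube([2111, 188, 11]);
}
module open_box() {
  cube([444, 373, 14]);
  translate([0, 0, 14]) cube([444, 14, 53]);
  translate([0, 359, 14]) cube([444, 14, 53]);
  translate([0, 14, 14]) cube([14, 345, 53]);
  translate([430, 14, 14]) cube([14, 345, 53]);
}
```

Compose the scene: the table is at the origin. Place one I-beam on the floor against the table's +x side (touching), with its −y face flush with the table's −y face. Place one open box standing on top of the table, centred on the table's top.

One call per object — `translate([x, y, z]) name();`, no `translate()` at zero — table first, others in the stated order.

table();
translate([1558, 0, 0]) I_beam();
translate([557, 206, 723]) open_box();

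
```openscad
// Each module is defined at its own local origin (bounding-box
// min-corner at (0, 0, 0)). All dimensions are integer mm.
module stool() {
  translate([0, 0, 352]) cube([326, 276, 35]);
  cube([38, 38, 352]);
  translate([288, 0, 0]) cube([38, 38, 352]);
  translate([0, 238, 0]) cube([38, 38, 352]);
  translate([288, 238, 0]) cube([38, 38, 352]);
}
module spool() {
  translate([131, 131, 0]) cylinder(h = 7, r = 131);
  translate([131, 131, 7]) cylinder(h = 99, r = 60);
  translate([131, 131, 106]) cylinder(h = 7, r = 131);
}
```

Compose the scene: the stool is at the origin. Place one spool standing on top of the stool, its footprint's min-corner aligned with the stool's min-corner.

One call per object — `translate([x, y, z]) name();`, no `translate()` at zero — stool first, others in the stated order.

stool();
translate([0, 0, 387]) spool();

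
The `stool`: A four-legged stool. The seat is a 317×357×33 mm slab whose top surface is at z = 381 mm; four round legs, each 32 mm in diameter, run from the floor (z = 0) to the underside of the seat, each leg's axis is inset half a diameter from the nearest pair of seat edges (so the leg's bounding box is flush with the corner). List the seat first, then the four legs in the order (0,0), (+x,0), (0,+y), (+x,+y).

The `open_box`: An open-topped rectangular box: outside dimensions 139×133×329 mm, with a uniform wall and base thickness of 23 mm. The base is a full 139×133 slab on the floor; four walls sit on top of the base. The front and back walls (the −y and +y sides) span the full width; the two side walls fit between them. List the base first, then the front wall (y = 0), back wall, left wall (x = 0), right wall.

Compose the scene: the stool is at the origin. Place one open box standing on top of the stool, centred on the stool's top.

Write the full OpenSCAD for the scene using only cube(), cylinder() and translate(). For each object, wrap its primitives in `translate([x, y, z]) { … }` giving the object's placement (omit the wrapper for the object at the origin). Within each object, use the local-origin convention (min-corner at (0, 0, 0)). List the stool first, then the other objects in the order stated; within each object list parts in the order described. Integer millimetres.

translate([0, 0, 348]) cube([317, 357, 33]);
translate([16, 16, 0]) cylinder(h = 348, r = 16);
translate([301, 16, 0]) cylinder(h = 348, r = 16);
translate([16, 341, 0]) cylinder(h = 348, r = 16);
translate([301, 341, 0]) cylinder(h = 348, r = 16);
translate([89, 112, 381]) {
  cube([139, 133, 23]);
  translate([0, 0, 23]) cube([139, 23, 306]);
  translate([0, 110, 23]) cube([139, 23, 306]);
  translate([0, 23, 23]) cube([23, 87, 306]);
  translate([116, 23, 23]) cube([23, 87, 306]);
}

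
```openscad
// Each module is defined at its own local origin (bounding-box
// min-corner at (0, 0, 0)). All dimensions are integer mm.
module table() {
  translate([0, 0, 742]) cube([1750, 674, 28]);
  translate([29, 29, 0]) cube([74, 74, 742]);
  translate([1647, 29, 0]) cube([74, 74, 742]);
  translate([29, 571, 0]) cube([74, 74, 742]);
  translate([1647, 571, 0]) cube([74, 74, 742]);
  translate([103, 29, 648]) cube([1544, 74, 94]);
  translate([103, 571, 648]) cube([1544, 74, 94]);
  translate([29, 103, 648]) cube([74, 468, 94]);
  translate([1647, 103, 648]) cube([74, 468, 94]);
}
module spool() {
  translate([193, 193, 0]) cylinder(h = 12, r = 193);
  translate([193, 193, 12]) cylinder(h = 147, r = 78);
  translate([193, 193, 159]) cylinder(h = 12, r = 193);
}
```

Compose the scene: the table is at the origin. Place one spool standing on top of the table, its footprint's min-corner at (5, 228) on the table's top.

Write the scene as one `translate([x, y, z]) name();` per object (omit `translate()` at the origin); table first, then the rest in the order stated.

table();
translate([5, 228, 770]) spool();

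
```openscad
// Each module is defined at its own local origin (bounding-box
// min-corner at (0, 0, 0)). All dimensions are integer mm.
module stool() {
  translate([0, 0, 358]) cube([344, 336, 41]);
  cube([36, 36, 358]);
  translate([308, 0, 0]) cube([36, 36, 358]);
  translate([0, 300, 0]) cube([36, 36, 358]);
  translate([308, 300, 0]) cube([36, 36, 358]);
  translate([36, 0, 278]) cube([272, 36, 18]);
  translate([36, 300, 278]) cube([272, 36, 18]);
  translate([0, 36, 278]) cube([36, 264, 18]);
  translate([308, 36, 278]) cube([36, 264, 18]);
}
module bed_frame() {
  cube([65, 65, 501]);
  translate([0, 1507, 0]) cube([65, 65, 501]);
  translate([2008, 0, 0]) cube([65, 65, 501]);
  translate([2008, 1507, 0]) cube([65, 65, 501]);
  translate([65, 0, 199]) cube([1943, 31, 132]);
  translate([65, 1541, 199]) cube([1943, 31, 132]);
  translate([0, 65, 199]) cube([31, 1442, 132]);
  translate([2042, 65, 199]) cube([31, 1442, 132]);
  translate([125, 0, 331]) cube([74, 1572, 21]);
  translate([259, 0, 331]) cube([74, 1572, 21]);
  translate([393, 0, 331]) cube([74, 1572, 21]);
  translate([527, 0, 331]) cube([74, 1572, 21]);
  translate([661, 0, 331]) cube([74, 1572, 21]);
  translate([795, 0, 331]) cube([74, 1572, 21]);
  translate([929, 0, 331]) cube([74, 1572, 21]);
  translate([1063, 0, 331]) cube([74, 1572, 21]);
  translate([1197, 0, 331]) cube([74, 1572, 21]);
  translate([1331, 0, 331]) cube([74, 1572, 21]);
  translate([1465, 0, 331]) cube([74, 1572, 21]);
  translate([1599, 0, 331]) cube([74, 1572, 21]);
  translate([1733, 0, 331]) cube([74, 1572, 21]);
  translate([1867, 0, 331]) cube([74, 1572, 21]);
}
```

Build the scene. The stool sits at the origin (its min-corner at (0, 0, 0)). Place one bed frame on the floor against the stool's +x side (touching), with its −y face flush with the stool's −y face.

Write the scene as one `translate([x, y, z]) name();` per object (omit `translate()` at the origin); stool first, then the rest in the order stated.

stool();
translate([344, 0, 0]) bed_frame();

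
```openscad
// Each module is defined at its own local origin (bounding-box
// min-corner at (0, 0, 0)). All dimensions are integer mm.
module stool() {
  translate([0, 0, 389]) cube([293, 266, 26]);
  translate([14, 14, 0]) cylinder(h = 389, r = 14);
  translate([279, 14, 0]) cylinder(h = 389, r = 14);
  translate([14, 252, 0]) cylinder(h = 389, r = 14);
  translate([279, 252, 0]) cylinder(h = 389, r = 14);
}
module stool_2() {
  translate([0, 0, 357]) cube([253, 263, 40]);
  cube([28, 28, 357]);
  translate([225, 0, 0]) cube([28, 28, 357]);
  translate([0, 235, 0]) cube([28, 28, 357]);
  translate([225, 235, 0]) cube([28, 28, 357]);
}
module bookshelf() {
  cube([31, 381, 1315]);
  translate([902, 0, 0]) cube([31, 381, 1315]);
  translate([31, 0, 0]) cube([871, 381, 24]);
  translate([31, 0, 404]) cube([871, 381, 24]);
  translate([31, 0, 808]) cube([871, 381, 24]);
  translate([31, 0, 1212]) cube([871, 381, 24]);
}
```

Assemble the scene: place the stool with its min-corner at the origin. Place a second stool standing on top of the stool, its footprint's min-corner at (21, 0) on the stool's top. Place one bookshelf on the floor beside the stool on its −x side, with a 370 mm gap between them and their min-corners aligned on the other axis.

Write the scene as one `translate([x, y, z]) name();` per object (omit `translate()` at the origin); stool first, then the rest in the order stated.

stool();
translate([21, 0, 415]) stool_2();
translate([-1303, 0, 0]) bookshelf();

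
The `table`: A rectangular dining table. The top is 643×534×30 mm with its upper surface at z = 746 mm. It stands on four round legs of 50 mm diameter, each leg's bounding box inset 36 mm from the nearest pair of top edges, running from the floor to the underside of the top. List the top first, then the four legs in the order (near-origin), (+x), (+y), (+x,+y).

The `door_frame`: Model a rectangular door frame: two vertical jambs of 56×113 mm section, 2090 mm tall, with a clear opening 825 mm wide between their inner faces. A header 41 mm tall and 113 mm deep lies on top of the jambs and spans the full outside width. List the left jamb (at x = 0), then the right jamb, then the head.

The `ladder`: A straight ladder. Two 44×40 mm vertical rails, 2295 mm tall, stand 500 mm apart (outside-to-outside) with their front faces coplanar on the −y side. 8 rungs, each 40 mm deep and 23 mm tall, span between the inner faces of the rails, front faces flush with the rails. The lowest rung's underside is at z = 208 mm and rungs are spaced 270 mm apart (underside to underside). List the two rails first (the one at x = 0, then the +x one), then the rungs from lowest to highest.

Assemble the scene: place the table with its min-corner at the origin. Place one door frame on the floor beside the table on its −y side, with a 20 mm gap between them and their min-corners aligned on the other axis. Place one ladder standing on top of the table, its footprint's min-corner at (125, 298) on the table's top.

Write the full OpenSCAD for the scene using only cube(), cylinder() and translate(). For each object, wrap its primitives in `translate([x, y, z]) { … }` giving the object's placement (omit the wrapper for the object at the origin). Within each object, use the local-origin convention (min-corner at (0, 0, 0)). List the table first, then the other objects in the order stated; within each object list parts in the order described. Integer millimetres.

translate([0, 0, 716]) cube([643, 534, 30]);
translate([61, 61, 0]) cylinder(h = 716, r = 25);
translate([582, 61, 0]) cylinder(h = 716, r = 25);
translate([61, 473, 0]) cylinder(h = 716, r = 25);
translate([582, 473, 0]) cylinder(h = 716, r = 25);
translate([0, -133, 0]) {
  cube([56, 113, 2090]);
  translate([881, 0, 0]) cube([56, 113, 2090]);
  translate([0, 0, 2090]) cube([937, 113, 41]);
}
translate([125, 298, 746]) {
  cube([44, 40, 2295]);
  translate([456, 0, 0]) cube([44, 40, 2295]);
  translate([44, 0, 208]) cube([412, 40, 23]);
  translate([44, 0, 478]) cube([412, 40, 23]);
  translate([44, 0, 748]) cube([412, 40, 23]);
  translate([44, 0, 1018]) cube([412, 40, 23]);
  translate([44, 0, 1288]) cube([412, 40, 23]);
  translate([44, 0, 1558]) cube([412, 40, 23]);
  translate([44, 0, 1828]) cube([412, 40, 23]);
  translate([44, 0, 2098]) cube([412, 40, 23]);
}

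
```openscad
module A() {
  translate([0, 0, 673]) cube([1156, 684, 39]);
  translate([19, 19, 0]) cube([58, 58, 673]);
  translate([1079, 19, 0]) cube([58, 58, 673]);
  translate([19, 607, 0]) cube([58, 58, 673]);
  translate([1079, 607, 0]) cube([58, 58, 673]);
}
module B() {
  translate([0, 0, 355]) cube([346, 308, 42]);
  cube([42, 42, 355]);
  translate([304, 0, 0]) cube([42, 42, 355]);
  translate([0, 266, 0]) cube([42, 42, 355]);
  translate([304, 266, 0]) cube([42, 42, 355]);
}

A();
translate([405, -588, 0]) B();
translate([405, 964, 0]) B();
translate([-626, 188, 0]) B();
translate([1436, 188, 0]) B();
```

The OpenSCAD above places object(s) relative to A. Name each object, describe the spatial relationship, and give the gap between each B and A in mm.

Each stool's nearest face is 280 mm from the table's bounding box.

A is a table. B is a stool. Four stools sit around the table at the −y, +y, −x, +x sides. The gap between each stool and the table is 280 mm.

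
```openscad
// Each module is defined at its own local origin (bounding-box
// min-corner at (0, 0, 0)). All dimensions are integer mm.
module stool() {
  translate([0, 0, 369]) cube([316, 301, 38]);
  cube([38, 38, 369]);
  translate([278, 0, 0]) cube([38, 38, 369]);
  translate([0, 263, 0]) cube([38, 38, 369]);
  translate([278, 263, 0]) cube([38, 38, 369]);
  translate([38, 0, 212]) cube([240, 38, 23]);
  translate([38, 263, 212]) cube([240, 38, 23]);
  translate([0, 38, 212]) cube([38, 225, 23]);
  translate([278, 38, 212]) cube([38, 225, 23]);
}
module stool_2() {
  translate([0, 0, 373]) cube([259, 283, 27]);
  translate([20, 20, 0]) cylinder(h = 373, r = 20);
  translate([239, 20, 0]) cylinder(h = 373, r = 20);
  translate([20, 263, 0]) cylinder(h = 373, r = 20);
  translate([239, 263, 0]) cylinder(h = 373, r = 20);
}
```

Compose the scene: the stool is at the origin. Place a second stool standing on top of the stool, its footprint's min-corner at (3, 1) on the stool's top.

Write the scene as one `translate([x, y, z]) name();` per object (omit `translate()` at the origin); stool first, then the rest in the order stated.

stool();
translate([3, 1, 407]) stool_2();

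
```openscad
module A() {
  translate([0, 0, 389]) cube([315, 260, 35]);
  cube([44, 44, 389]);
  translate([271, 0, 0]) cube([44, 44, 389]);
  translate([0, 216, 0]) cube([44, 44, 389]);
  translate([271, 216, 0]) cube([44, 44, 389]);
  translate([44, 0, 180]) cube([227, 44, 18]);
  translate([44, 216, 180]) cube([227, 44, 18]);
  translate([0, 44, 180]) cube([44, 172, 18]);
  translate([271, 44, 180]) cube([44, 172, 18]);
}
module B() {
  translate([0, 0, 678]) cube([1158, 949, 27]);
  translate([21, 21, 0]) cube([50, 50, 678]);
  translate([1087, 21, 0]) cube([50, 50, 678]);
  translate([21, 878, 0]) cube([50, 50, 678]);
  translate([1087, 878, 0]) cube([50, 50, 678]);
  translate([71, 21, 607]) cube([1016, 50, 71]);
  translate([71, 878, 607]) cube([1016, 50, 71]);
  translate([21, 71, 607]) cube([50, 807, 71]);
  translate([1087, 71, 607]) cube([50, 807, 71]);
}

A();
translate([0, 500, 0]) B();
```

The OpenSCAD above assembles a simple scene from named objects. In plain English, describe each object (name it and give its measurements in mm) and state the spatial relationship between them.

A is a four-legged stool. The seat is a 315×260×35 mm slab whose top surface is at z = 424 mm; four square legs, each 44×44 mm in cross-section, run from the floor (z = 0) to the underside of the seat, each flush with a corner of the seat. Four stretchers, 44 mm wide and 18 mm tall, connect adjacent legs with their undersides at z = 180 mm, each running between the inner faces of the legs it joins and aligned with the legs' outer faces on the other axis.

B is a table: top 1158 mm (x) × 949 mm (y), 27 mm thick, upper face at z = 705 mm, on four 50×50 mm square legs, each inset 21 mm from the nearest pair of top edges, running from z = 0 to the bottom of the top. Four apron rails, 50 mm thick and 71 mm tall, run between adjacent legs with their top edges flush with the underside of the top and their outer faces flush with the legs' outer faces.

The table is on the floor beside the stool on its +y side.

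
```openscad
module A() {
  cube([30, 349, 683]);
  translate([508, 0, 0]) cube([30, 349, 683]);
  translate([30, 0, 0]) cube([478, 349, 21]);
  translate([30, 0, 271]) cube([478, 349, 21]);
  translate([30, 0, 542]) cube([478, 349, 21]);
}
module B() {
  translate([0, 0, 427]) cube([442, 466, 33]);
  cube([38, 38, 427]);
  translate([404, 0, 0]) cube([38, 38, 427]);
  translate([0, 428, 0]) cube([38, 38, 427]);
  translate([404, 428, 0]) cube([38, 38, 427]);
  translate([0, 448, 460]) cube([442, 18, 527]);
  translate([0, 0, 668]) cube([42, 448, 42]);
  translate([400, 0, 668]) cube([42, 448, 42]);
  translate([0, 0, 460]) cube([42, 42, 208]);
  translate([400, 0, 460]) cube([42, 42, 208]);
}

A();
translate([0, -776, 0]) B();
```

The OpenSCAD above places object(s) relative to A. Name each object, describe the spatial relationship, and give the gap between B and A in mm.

The chair's nearest face is 310 mm from the bookshelf's −y face.

A is a bookshelf. B is a chair. The chair is on the floor beside the bookshelf on its −y side. The gap between the chair and the bookshelf is 310 mm.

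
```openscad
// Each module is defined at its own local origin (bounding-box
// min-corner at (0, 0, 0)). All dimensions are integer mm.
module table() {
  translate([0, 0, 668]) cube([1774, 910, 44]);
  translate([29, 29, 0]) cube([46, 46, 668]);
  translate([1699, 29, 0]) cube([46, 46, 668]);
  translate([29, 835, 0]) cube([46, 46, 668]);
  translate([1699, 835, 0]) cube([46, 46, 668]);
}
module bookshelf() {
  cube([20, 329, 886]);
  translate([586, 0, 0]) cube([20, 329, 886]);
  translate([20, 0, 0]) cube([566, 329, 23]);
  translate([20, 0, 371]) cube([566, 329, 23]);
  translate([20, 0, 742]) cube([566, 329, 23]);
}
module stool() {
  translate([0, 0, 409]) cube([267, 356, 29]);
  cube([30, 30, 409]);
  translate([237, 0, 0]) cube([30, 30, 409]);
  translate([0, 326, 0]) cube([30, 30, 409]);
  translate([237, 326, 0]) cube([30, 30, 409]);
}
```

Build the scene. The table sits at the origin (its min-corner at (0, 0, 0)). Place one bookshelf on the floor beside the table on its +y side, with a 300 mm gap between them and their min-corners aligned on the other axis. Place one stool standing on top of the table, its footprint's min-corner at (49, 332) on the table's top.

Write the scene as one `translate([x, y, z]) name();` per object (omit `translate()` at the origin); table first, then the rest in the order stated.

table();
translate([0, 1210, 0]) bookshelf();
translate([49, 332, 712]) stool();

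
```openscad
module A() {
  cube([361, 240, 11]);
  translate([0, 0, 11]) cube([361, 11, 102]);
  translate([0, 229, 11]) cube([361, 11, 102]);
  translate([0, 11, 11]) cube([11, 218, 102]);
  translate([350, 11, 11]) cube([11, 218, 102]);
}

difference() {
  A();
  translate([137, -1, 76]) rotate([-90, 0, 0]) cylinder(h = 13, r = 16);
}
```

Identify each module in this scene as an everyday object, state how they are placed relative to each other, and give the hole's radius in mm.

The subtracted cylinder has r = 16 mm.

A is an open box. The open box has a circular hole through its front wall. The hole's radius is 16 mm.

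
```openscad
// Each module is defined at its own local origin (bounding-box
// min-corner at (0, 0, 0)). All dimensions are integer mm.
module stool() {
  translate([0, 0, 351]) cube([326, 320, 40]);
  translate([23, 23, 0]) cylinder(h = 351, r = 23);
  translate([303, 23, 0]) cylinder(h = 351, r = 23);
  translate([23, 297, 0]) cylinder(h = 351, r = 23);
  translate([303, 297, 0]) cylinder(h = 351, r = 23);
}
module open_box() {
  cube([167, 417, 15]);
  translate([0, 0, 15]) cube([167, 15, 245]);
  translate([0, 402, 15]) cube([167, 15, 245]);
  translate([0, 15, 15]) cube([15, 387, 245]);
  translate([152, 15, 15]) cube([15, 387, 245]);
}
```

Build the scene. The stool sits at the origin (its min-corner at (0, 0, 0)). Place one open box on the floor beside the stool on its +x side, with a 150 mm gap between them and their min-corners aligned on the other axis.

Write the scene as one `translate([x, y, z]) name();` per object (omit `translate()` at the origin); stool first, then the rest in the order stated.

stool();
translate([476, 0, 0]) open_box();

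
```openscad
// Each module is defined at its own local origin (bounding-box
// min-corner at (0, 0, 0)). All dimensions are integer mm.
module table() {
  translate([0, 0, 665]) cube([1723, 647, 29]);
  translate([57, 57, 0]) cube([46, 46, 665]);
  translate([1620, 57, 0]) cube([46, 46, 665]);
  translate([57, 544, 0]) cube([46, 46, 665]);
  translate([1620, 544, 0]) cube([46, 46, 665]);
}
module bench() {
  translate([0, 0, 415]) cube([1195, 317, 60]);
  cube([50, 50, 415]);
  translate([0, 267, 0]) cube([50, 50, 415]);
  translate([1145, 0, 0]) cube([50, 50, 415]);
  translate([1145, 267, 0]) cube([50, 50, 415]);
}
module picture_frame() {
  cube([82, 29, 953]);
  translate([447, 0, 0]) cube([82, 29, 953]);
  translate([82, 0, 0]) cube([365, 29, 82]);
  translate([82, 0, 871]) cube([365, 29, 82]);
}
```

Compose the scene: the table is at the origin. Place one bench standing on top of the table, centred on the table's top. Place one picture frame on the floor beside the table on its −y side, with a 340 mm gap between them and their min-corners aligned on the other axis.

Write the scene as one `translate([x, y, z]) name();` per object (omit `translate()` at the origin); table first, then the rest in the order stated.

table();
translate([264, 165, 694]) bench();
translate([0, -369, 0]) picture_frame();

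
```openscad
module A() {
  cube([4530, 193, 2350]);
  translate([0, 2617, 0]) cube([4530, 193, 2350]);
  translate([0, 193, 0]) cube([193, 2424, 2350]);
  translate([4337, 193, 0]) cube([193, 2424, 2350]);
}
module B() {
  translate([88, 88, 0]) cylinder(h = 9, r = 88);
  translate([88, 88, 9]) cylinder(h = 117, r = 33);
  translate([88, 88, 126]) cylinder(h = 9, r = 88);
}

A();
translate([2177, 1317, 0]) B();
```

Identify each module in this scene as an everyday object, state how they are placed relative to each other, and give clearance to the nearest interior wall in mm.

A is a house frame. B is a spool. The spool sits inside the house frame, centred. The clearance to the nearest interior wall is 1124 mm.

Clearances: x = 1984, y = 1124; minimum 1124 mm.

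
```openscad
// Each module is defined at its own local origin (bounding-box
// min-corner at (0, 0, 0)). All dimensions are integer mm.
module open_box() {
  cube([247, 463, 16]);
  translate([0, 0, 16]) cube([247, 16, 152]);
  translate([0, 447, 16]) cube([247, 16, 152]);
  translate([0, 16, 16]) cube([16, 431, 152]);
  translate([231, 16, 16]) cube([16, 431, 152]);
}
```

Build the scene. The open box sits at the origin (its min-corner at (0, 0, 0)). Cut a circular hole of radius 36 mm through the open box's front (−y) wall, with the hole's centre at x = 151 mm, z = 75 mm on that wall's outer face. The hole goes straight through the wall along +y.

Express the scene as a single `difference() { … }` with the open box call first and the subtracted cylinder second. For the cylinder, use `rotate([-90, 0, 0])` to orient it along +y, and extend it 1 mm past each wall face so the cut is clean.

difference() {
  open_box();
  translate([151, -1, 75]) rotate([-90, 0, 0]) cylinder(h = 18, r = 36);
}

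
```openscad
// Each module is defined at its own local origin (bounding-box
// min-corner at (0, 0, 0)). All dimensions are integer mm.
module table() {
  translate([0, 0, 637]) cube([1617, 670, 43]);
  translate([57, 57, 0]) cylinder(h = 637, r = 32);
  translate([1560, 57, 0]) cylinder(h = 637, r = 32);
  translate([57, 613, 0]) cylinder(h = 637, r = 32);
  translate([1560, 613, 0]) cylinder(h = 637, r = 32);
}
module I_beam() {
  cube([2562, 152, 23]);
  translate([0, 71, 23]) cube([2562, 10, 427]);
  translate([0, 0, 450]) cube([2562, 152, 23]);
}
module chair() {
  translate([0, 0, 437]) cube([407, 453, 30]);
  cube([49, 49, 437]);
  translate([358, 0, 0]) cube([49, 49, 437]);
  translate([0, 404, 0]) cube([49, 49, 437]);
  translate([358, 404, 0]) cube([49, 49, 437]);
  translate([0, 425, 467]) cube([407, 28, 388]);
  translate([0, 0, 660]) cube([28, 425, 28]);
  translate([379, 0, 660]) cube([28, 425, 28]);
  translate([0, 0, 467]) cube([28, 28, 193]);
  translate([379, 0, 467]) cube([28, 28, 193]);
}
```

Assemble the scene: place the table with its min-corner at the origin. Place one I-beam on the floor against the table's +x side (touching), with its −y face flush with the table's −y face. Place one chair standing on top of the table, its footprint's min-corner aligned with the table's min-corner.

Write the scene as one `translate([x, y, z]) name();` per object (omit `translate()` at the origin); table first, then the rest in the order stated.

table();
translate([1617, 0, 0]) I_beam();
translate([0, 0, 680]) chair();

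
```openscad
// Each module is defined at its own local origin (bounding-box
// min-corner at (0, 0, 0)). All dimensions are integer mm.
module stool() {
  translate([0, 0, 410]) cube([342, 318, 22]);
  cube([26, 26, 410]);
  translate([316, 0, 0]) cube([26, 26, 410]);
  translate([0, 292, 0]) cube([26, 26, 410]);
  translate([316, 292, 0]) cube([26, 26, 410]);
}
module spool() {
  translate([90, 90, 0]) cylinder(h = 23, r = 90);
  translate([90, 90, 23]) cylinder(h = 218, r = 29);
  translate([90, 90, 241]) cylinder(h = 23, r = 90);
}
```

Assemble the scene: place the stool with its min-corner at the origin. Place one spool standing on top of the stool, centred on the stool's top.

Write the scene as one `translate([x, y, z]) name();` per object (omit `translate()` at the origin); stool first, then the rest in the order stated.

stool();
translate([81, 69, 432]) spool();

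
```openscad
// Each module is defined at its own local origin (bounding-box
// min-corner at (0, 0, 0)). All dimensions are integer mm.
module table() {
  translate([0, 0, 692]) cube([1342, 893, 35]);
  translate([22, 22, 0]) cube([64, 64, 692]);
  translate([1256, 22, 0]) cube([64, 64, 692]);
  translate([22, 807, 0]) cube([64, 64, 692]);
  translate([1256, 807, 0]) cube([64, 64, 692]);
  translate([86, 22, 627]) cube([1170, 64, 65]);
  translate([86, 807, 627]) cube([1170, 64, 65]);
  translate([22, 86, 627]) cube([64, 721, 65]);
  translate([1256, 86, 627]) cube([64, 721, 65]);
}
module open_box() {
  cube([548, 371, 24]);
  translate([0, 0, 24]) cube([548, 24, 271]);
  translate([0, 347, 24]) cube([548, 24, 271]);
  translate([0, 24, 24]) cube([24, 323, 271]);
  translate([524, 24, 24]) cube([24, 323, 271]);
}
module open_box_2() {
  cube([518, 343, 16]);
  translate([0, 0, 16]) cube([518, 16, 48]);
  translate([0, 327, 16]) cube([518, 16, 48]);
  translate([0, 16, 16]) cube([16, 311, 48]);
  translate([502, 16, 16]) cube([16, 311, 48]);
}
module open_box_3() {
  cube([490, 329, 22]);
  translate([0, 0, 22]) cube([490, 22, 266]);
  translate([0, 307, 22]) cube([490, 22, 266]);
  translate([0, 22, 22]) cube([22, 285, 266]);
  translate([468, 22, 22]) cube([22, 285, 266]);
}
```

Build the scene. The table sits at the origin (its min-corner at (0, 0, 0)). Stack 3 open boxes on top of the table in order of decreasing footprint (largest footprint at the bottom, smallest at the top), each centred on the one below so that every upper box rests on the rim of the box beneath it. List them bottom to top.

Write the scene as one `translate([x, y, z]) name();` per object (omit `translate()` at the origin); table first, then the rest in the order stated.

table();
translate([397, 261, 727]) open_box();
translate([412, 275, 1022]) open_box_2();
translate([426, 282, 1086]) open_box_3();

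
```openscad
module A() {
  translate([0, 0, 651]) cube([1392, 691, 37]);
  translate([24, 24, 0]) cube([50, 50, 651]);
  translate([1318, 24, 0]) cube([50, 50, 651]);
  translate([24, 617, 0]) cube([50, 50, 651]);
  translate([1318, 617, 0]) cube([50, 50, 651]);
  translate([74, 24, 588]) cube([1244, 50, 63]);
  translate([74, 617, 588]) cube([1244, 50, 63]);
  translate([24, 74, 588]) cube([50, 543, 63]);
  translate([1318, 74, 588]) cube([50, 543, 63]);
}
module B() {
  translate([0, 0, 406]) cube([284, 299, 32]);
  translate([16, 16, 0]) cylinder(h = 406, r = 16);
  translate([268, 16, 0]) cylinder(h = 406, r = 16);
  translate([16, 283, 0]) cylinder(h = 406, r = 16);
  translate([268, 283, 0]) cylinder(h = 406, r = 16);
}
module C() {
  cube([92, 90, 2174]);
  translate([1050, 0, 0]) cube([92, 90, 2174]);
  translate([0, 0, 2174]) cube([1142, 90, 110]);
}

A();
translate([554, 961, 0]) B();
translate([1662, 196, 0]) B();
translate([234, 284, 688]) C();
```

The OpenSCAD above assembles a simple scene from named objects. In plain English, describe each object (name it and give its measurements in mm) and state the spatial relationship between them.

A is a table with a 1392×691 mm rectangular top, 37 mm thick, top surface at z = 688 mm, supported by four 50×50 mm square legs, each inset 24 mm from the nearest pair of top edges, running from the floor. Four apron rails, 50 mm thick and 63 mm tall, run between adjacent legs with their top edges flush with the underside of the top and their outer faces flush with the legs' outer faces.

B is a four-legged stool. The seat is 284×299 mm, 32 mm thick, top at z = 438 mm. It stands on four round legs, each 32 mm in diameter, from z = 0 to the seat underside, each leg's axis is inset half a diameter from the nearest pair of seat edges (so the leg's bounding box is flush with the corner).

C is a rectangular door frame: two vertical jambs of 92×90 mm section, 2174 mm tall, with a clear opening 958 mm wide between their inner faces. A header 110 mm tall and 90 mm deep lies on top of the jambs and spans the full outside width.

Two stools sit around the table at the +y, +x sides. The door frame is on top of the table.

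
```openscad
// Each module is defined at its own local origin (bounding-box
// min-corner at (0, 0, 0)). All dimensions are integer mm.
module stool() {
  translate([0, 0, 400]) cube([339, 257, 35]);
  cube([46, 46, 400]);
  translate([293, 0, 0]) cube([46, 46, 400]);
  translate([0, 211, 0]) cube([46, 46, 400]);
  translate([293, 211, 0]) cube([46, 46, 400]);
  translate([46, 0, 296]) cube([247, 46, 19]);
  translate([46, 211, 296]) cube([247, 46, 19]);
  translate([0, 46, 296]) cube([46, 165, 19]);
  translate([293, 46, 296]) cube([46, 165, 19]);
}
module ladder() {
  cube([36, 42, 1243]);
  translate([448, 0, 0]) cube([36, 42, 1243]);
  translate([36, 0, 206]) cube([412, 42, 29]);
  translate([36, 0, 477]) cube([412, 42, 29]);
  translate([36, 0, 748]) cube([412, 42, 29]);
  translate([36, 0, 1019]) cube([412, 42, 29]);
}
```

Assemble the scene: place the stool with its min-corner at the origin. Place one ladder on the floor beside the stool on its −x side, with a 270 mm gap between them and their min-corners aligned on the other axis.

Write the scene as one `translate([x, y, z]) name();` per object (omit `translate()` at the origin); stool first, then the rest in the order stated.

stool();
translate([-754, 0, 0]) ladder();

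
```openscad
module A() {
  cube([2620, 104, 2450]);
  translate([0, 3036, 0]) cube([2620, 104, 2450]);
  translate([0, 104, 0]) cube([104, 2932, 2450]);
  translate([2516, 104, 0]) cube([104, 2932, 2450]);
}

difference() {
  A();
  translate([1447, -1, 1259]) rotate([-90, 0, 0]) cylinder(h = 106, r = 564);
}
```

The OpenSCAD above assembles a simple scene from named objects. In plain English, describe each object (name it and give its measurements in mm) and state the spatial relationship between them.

A is the wall frame of a small rectangular building: four walls, each 2450 mm tall and 104 mm thick, enclosing a footprint 2620 mm (x) by 3140 mm (y) outside-to-outside, with no floor or roof. The front and back walls (the −y and +y sides) span the full width; the two side walls fit between them.

The house frame has a circular hole of radius 564 mm through its front wall, centred at (x = 1447, z = 1259).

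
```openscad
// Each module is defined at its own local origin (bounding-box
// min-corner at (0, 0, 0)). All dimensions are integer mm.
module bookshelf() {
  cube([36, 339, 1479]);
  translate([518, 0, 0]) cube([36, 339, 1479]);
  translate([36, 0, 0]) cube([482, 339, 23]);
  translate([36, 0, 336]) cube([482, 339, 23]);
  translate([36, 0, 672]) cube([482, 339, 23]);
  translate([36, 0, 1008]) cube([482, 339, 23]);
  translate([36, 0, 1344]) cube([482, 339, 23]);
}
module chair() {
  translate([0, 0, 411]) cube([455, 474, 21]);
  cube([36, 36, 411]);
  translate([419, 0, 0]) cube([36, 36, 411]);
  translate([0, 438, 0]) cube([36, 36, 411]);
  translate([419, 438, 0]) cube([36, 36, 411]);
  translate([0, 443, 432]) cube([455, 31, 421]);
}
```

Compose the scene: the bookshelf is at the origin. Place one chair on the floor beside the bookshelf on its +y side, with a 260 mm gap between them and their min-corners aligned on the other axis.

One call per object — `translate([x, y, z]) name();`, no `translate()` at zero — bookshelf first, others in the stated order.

bookshelf();
translate([0, 599, 0]) chair();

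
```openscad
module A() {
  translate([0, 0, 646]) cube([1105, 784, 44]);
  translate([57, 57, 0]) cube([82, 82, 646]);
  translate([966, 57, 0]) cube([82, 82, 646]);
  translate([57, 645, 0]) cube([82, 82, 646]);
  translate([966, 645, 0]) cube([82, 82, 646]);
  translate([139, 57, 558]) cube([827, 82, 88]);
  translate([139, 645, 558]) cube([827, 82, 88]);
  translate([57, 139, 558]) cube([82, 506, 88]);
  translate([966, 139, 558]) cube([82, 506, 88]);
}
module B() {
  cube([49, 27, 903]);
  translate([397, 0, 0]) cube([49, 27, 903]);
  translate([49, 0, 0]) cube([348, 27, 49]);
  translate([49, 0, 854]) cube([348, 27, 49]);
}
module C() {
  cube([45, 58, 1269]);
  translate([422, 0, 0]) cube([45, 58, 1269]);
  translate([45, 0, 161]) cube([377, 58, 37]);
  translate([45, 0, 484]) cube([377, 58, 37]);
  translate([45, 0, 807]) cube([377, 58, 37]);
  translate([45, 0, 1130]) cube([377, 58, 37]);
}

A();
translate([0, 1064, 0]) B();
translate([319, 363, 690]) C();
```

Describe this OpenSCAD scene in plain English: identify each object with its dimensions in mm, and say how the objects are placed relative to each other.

A is a table with a 1105×784 mm rectangular top, 44 mm thick, top surface at z = 690 mm, supported by four 82×82 mm square legs, each inset 57 mm from the nearest pair of top edges, running from the floor. Four apron rails, 82 mm thick and 88 mm tall, run between adjacent legs with their top edges flush with the underside of the top and their outer faces flush with the legs' outer faces.

B is a picture frame with a 348×805 mm rectangular opening (x by z) and a uniform 49 mm border on every side. Frame depth is 27 mm along y. It is built from two vertical stiles running the full outside height and two horizontal rails spanning the gap between the stiles.

C is a straight ladder. Two 45×58 mm vertical rails, 1269 mm tall, stand 467 mm apart (outside-to-outside) with their front faces coplanar on the −y side. 4 rungs, each 58 mm deep and 37 mm tall, span between the inner faces of the rails, front faces flush with the rails. The lowest rung's underside is at z = 161 mm and rungs are spaced 323 mm apart (underside to underside).

The picture frame is on the floor beside the table on its +y side. The ladder is on top of the table, centred.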